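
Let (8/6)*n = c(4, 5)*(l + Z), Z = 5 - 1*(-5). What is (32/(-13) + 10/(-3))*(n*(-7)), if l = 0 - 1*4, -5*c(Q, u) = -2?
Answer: 4746/65 ≈ 73.015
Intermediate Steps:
c(Q, u) = ⅖ (c(Q, u) = -⅕*(-2) = ⅖)
Z = 10 (Z = 5 + 5 = 10)
l = -4 (l = 0 - 4 = -4)
n = 9/5 (n = 3*(2*(-4 + 10)/5)/4 = 3*((⅖)*6)/4 = (¾)*(12/5) = 9/5 ≈ 1.8000)
(32/(-13) + 10/(-3))*(n*(-7)) = (32/(-13) + 10/(-3))*((9/5)*(-7)) = (32*(-1/13) + 10*(-⅓))*(-63/5) = (-32/13 - 10/3)*(-63/5) = -226/39*(-63/5) = 4746/65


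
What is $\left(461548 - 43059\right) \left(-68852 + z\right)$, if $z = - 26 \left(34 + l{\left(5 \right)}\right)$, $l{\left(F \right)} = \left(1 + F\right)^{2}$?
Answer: $-29575454608$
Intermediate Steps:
$z = -1820$ ($z = - 26 \left(34 + \left(1 + 5\right)^{2}\right) = - 26 \left(34 + 6^{2}\right) = - 26 \left(34 + 36\right) = \left(-26\right) 70 = -1820$)
$\left(461548 - 43059\right) \left(-68852 + z\right) = \left(461548 - 43059\right) \left(-68852 - 1820\right) = 418489 \left(-70672\right) = -29575454608$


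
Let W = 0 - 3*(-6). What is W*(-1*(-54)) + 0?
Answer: 972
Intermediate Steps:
W = 18 (W = 0 + 18 = 18)
W*(-1*(-54)) + 0 = 18*(-1*(-54)) + 0 = 18*54 + 0 = 972 + 0 = 972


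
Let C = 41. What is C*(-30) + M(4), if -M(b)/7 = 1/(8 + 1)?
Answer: -11077/9 ≈ -1230.8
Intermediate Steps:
M(b) = -7/9 (M(b) = -7/(8 + 1) = -7/9)
C*(-30) + M(4) = 41*(-30) - 7/9 = -1230 - 7/9 = -11077/9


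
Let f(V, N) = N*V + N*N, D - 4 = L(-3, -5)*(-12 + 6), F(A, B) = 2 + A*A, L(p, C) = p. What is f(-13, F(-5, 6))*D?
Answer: 8316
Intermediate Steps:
F(A, B) = 2 + A²
D = 22 (D = 4 - 3*(-12 + 6) = 4 - 3*(-6) = 4 + 18 = 22)
f(V, N) = N² + N*V (f(V, N) = N*V + N² = N² + N*V)
f(-13, F(-5, 6))*D = ((2 + (-5)²)*((2 + (-5)²) - 13))*22 = ((2 + 25)*((2 + 25) - 13))*22 = (27*(27 - 13))*22 = (27*14)*22 = 378*22 = 8316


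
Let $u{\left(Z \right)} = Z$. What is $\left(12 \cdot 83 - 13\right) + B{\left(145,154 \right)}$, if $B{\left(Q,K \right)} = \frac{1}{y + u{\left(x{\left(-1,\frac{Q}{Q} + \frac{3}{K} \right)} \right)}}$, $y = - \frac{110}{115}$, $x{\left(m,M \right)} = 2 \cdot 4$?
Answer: $\frac{159269}{162} \approx 983.14$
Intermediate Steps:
$x{\left(m,M \right)} = 8$
$y = - \frac{22}{23}$ ($y = \left(-110\right) \frac{1}{115} = - \frac{22}{23} \approx -0.95652$)
$B{\left(Q,K \right)} = \frac{23}{162}$ ($B{\left(Q,K \right)} = \frac{1}{- \frac{22}{23} + 8} = \frac{1}{\frac{162}{23}} = \frac{23}{162}$)
$\left(12 \cdot 83 - 13\right) + B{\left(145,154 \right)} = \left(12 \cdot 83 - 13\right) + \frac{23}{162} = \left(996 - 13\right) + \frac{23}{162} = 983 + \frac{23}{162} = \frac{159269}{162}$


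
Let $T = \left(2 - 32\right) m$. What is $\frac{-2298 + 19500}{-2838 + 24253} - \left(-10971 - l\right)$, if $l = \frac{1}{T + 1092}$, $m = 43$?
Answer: $\frac{46522289651}{4240170} \approx 10972.0$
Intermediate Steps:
$T = -1290$ ($T = \left(2 - 32\right) 43 = \left(-30\right) 43 = -1290$)
$l = - \frac{1}{198}$ ($l = \frac{1}{-1290 + 1092} = \frac{1}{-198} = - \frac{1}{198} \approx -0.0050505$)
$\frac{-2298 + 19500}{-2838 + 24253} - \left(-10971 - l\right) = \frac{-2298 + 19500}{-2838 + 24253} - \left(-10971 - - \frac{1}{198}\right) = \frac{17202}{21415} - \left(-10971 + \frac{1}{198}\right) = 17202 \cdot \frac{1}{21415} - - \frac{2172257}{198} = \frac{17202}{21415} + \frac{2172257}{198} = \frac{46522289651}{4240170}$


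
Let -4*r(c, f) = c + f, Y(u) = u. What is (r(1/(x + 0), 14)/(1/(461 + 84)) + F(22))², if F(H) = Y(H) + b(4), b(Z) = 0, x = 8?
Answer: 3706496161/1024 ≈ 3.6196e+6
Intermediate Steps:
r(c, f) = -c/4 - f/4 (r(c, f) = -(c + f)/4 = -c/4 - f/4)
F(H) = H (F(H) = H + 0 = H)
(r(1/(x + 0), 14)/(1/(461 + 84)) + F(22))² = ((-1/(4*(8 + 0)) - ¼*14)/(1/(461 + 84)) + 22)² = ((-¼/8 - 7/2)/(1/545) + 22)² = ((-¼*⅛ - 7/2)/(1/545) + 22)² = ((-1/32 - 7/2)*545 + 22)² = (-113/32*545 + 22)² = (-61585/32 + 22)² = (-60881/32)² = 3706496161/1024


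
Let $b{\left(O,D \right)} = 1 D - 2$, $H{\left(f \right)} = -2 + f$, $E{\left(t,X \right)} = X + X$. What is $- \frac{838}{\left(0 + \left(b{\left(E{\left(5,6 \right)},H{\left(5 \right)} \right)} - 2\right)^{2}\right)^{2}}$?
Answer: $-838$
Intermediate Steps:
$E{\left(t,X \right)} = 2 X$
$b{\left(O,D \right)} = -2 + D$ ($b{\left(O,D \right)} = D - 2 = -2 + D$)
$- \frac{838}{\left(0 + \left(b{\left(E{\left(5,6 \right)},H{\left(5 \right)} \right)} - 2\right)^{2}\right)^{2}} = - \frac{838}{\left(0 + \left(\left(-2 + \left(-2 + 5\right)\right) - 2\right)^{2}\right)^{2}} = - \frac{838}{\left(0 + \left(\left(-2 + 3\right) - 2\right)^{2}\right)^{2}} = - \frac{838}{\left(0 + \left(1 - 2\right)^{2}\right)^{2}} = - \frac{838}{\left(0 + \left(-1\right)^{2}\right)^{2}} = - \frac{838}{\left(0 + 1\right)^{2}} = - \frac{838}{1^{2}} = - \frac{838}{1} = \left(-838\right) 1 = -838$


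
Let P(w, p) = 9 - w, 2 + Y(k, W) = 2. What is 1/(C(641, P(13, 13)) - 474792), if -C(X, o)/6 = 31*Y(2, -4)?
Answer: -1/474792 ≈ -2.1062e-6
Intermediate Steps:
Y(k, W) = 0 (Y(k, W) = -2 + 2 = 0)
C(X, o) = 0 (C(X, o) = -186*0 = -6*0 = 0)
1/(C(641, P(13, 13)) - 474792) = 1/(0 - 474792) = 1/(-474792) = -1/474792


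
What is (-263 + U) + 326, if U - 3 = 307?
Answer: 373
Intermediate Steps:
U = 310 (U = 3 + 307 = 310)
(-263 + U) + 326 = (-263 + 310) + 326 = 47 + 326 = 373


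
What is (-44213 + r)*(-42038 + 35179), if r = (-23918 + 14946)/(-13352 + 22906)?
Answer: 1448689300833/4777 ≈ 3.0326e+8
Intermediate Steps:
r = -4486/4777 (r = -8972/9554 = -8972*1/9554 = -4486/4777 ≈ -0.93908)
(-44213 + r)*(-42038 + 35179) = (-44213 - 4486/4777)*(-42038 + 35179) = -211209987/4777*(-6859) = 1448689300833/4777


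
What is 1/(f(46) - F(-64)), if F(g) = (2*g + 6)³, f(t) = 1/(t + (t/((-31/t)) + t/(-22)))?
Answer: 8303/15076985603 ≈ 5.5071e-7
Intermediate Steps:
f(t) = 1/(-t²/31 + 21*t/22) (f(t) = 1/(t + (t*(-t/31) + t*(-1/22))) = 1/(t + (-t²/31 - t/22)) = 1/(t + (-t/22 - t²/31)) = 1/(-t²/31 + 21*t/22))
F(g) = (6 + 2*g)³
1/(f(46) - F(-64)) = 1/(-682/(46*(-651 + 22*46)) - 8*(3 - 64)³) = 1/(-682*1/46/(-651 + 1012) - 8*(-61)³) = 1/(-682*1/46/361 - 8*(-226981)) = 1/(-682*1/46*1/361 - 1*(-1815848)) = 1/(-341/8303 + 1815848) = 1/(15076985603/8303) = 8303/15076985603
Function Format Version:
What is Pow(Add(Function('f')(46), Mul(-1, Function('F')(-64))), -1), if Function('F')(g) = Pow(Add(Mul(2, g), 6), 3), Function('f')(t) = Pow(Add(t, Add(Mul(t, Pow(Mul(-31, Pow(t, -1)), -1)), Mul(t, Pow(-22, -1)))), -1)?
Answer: Rational(8303, 15076985603) ≈ 5.5071e-7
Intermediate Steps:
Function('f')(t) = Pow(Add(Mul(Rational(-1, 31), Pow(t, 2)), Mul(Rational(21, 22), t)), -1) (Function('f')(t) = Pow(Add(t, Add(Mul(t, Mul(Rational(-1, 31), t)), Mul(t, Rational(-1, 22)))), -1) = Pow(Add(t, Add(Mul(Rational(-1, 31), Pow(t, 2)), Mul(Rational(-1, 22), t))), -1) = Pow(Add(t, Add(Mul(Rational(-1, 22), t), Mul(Rational(-1, 31), Pow(t, 2)))), -1) = Pow(Add(Mul(Rational(-1, 31), Pow(t, 2)), Mul(Rational(21, 22), t)), -1))
Function('F')(g) = Pow(Add(6, Mul(2, g)), 3)
Pow(Add(Function('f')(46), Mul(-1, Function('F')(-64))), -1) = Pow(Add(Mul(-682, Pow(46, -1), Pow(Add(-651, Mul(22, 46)), -1)), Mul(-1, Mul(8, Pow(Add(3, -64), 3)))), -1) = Pow(Add(Mul(-682, Rational(1, 46), Pow(Add(-651, 1012), -1)), Mul(-1, Mul(8, Pow(-61, 3)))), -1) = Pow(Add(Mul(-682, Rational(1, 46), Pow(361, -1)), Mul(-1, Mul(8, -226981))), -1) = Pow(Add(Mul(-682, Rational(1, 46), Rational(1, 361)), Mul(-1, -1815848)), -1) = Pow(Add(Rational(-341, 8303), 1815848), -1) = Pow(Rational(15076985603, 8303), -1) = Rational(8303, 15076985603)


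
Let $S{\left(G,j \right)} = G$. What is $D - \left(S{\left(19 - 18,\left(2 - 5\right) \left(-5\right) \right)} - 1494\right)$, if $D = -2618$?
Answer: $-1125$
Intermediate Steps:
$D - \left(S{\left(19 - 18,\left(2 - 5\right) \left(-5\right) \right)} - 1494\right) = -2618 - \left(\left(19 - 18\right) - 1494\right) = -2618 - \left(1 - 1494\right) = -2618 - -1493 = -2618 + 1493 = -1125$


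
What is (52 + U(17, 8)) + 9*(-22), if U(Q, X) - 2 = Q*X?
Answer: -8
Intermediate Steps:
U(Q, X) = 2 + Q*X
(52 + U(17, 8)) + 9*(-22) = (52 + (2 + 17*8)) + 9*(-22) = (52 + (2 + 136)) - 198 = (52 + 138) - 198 = 190 - 198 = -8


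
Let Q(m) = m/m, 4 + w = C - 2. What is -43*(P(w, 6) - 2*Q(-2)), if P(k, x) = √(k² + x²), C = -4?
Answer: 86 - 86*√34 ≈ -415.46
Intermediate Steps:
w = -10 (w = -4 + (-4 - 2) = -4 - 6 = -10)
Q(m) = 1
-43*(P(w, 6) - 2*Q(-2)) = -43*(√((-10)² + 6²) - 2*1) = -43*(√(100 + 36) - 2) = -43*(√136 - 2) = -43*(2*√34 - 2) = -43*(-2 + 2*√34) = 86 - 86*√34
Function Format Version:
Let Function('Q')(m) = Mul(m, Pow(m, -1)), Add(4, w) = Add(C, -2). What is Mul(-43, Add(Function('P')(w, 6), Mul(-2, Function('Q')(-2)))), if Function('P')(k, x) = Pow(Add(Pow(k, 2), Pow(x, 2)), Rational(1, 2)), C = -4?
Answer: Add(86, Mul(-86, Pow(34, Rational(1, 2)))) ≈ -415.46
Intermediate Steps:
w = -10 (w = Add(-4, Add(-4, -2)) = Add(-4, -6) = -10)
Function('Q')(m) = 1
Mul(-43, Add(Function('P')(w, 6), Mul(-2, Function('Q')(-2)))) = Mul(-43, Add(Pow(Add(Pow(-10, 2), Pow(6, 2)), Rational(1, 2)), Mul(-2, 1))) = Mul(-43, Add(Pow(Add(100, 36), Rational(1, 2)), -2)) = Mul(-43, Add(Pow(136, Rational(1, 2)), -2)) = Mul(-43, Add(Mul(2, Pow(34, Rational(1, 2))), -2)) = Mul(-43, Add(-2, Mul(2, Pow(34, Rational(1, 2))))) = Add(86, Mul(-86, Pow(34, Rational(1, 2))))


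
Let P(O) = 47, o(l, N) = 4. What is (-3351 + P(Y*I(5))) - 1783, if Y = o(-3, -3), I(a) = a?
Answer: -5087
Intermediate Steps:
Y = 4
(-3351 + P(Y*I(5))) - 1783 = (-3351 + 47) - 1783 = -3304 - 1783 = -5087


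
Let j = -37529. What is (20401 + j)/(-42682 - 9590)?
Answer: 2141/6534 ≈ 0.32767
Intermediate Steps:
(20401 + j)/(-42682 - 9590) = (20401 - 37529)/(-42682 - 9590) = -17128/(-52272) = -17128*(-1/52272) = 2141/6534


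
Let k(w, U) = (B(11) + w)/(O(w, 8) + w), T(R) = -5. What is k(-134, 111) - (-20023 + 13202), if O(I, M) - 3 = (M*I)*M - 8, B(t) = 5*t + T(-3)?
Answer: 2830719/415 ≈ 6821.0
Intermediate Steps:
B(t) = -5 + 5*t (B(t) = 5*t - 5 = -5 + 5*t)
O(I, M) = -5 + I*M² (O(I, M) = 3 + ((M*I)*M - 8) = 3 + ((I*M)*M - 8) = 3 + (I*M² - 8) = 3 + (-8 + I*M²) = -5 + I*M²)
k(w, U) = (50 + w)/(-5 + 65*w) (k(w, U) = ((-5 + 5*11) + w)/((-5 + w*8²) + w) = ((-5 + 55) + w)/((-5 + w*64) + w) = (50 + w)/((-5 + 64*w) + w) = (50 + w)/(-5 + 65*w))
k(-134, 111) - (-20023 + 13202) = (50 - 134)/(5*(-1 + 13*(-134))) - (-20023 + 13202) = (⅕)*(-84)/(-1 - 1742) - 1*(-6821) = (⅕)*(-84)/(-1743) + 6821 = (⅕)*(-1/1743)*(-84) + 6821 = 4/415 + 6821 = 2830719/415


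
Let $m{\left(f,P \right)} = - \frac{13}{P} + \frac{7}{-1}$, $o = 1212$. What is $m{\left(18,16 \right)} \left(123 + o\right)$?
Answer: $- \frac{166875}{16} \approx -10430.0$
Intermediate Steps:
$m{\left(f,P \right)} = -7 - \frac{13}{P}$ ($m{\left(f,P \right)} = - \frac{13}{P} + 7 \left(-1\right) = - \frac{13}{P} - 7 = -7 - \frac{13}{P}$)
$m{\left(18,16 \right)} \left(123 + o\right) = \left(-7 - \frac{13}{16}\right) \left(123 + 1212\right) = \left(-7 - \frac{13}{16}\right) 1335 = \left(- \frac{125}{16}\right) 1335 = - \frac{166875}{16}$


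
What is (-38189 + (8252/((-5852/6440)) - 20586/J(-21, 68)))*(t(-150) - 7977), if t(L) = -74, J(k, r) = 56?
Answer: 2244426743395/5852 ≈ 3.8353e+8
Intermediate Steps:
(-38189 + (8252/((-5852/6440)) - 20586/J(-21, 68)))*(t(-150) - 7977) = (-38189 + (8252/((-5852/6440)) - 20586/56))*(-74 - 7977) = (-38189 + (8252/((-5852*1/6440)) - 20586*1/56))*(-8051) = (-38189 + (8252/(-209/230) - 10293/28))*(-8051) = (-38189 + (8252*(-230/209) - 10293/28))*(-8051) = (-38189 + (-1897960/209 - 10293/28))*(-8051) = (-38189 - 55294117/5852)*(-8051) = -278776145/5852*(-8051) = 2244426743395/5852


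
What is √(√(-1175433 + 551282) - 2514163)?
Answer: √(-2514163 + I*√624151) ≈ 0.25 + 1585.6*I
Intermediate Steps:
√(√(-1175433 + 551282) - 2514163) = √(√(-624151) - 2514163) = √(I*√624151 - 2514163) = √(-2514163 + I*√624151)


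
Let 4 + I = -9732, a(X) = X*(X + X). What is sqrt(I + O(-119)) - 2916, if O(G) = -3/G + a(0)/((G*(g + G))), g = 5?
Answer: -2916 + I*sqrt(137871139)/119 ≈ -2916.0 + 98.671*I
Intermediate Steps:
a(X) = 2*X**2 (a(X) = X*(2*X) = 2*X**2)
I = -9736 (I = -4 - 9732 = -9736)
O(G) = -3/G (O(G) = -3/G + (2*0**2)/((G*(5 + G))) = -3/G + (2*0)*(1/(G*(5 + G))) = -3/G + 0*(1/(G*(5 + G))) = -3/G + 0 = -3/G)
sqrt(I + O(-119)) - 2916 = sqrt(-9736 - 3/(-119)) - 2916 = sqrt(-9736 - 3*(-1/119)) - 2916 = sqrt(-9736 + 3/119) - 2916 = sqrt(-1158581/119) - 2916 = I*sqrt(137871139)/119 - 2916 = -2916 + I*sqrt(137871139)/119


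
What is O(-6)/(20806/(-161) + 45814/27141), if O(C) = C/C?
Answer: -4369701/557319592 ≈ -0.0078406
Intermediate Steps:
O(C) = 1
O(-6)/(20806/(-161) + 45814/27141) = 1/(20806/(-161) + 45814/27141) = 1/(20806*(-1/161) + 45814*(1/27141)) = 1/(-20806/161 + 45814/27141) = 1/(-557319592/4369701) = 1*(-4369701/557319592) = -4369701/557319592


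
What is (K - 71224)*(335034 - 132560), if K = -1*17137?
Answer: -17890805114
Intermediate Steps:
K = -17137
(K - 71224)*(335034 - 132560) = (-17137 - 71224)*(335034 - 132560) = -88361*202474 = -17890805114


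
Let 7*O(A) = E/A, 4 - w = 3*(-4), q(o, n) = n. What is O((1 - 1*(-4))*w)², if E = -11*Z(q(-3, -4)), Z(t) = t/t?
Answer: 121/313600 ≈ 0.00038584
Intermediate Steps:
Z(t) = 1
w = 16 (w = 4 - 3*(-4) = 4 - 1*(-12) = 4 + 12 = 16)
E = -11 (E = -11*1 = -11)
O(A) = -11/(7*A) (O(A) = (-11/A)/7 = -11/(7*A))
O((1 - 1*(-4))*w)² = (-11*1/(16*(1 - 1*(-4)))/7)² = (-11*1/(16*(1 + 4))/7)² = (-11/(7*(5*16)))² = (-11/7/80)² = (-11/7*1/80)² = (-11/560)² = 121/313600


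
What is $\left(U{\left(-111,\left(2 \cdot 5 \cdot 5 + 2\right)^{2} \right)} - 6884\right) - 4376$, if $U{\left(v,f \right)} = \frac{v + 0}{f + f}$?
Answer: $- \frac{60894191}{5408} \approx -11260.0$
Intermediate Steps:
$U{\left(v,f \right)} = \frac{v}{2 f}$
$\left(U{\left(-111,\left(2 \cdot 5 \cdot 5 + 2\right)^{2} \right)} - 6884\right) - 4376 = \left(\frac{1}{2} \left(-111\right) \frac{1}{\left(2 \cdot 5 \cdot 5 + 2\right)^{2}} - 6884\right) - 4376 = \left(\frac{1}{2} \left(-111\right) \frac{1}{\left(10 \cdot 5 + 2\right)^{2}} - 6884\right) - 4376 = \left(\frac{1}{2} \left(-111\right) \frac{1}{\left(50 + 2\right)^{2}} - 6884\right) - 4376 = \left(\frac{1}{2} \left(-111\right) \frac{1}{52^{2}} - 6884\right) - 4376 = \left(\frac{1}{2} \left(-111\right) \frac{1}{2704} - 6884\right) - 4376 = \left(- \frac{111}{5408} - 6884\right) - 4376 = - \frac{37228783}{5408} - 4376 = - \frac{60894191}{5408}$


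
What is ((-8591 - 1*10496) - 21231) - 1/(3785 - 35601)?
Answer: -1282757487/31816 ≈ -40318.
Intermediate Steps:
((-8591 - 1*10496) - 21231) - 1/(3785 - 35601) = ((-8591 - 10496) - 21231) - 1/(-31816) = (-19087 - 21231) - 1*(-1/31816) = -40318 + 1/31816 = -1282757487/31816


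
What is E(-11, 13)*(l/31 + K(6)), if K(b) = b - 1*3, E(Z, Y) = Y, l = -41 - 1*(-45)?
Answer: 1261/31 ≈ 40.677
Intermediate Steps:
l = 4 (l = -41 + 45 = 4)
K(b) = -3 + b (K(b) = b - 3 = -3 + b)
E(-11, 13)*(l/31 + K(6)) = 13*(4/31 + (-3 + 6)) = 13*(4*(1/31) + 3) = 13*(4/31 + 3) = 13*(97/31) = 1261/31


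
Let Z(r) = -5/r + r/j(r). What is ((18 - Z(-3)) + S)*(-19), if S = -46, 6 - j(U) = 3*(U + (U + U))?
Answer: 18544/33 ≈ 561.94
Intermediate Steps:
j(U) = 6 - 9*U (j(U) = 6 - 3*(U + (U + U)) = 6 - 3*(U + 2*U) = 6 - 3*3*U = 6 - 9*U)
Z(r) = -5/r + r/(6 - 9*r)
((18 - Z(-3)) + S)*(-19) = ((18 - (30 - 1*(-3)**2 - 45*(-3))/(3*(-3)*(-2 + 3*(-3)))) - 46)*(-19) = ((18 - (-1)*(30 - 1*9 + 135)/(3*3*(-2 - 9))) - 46)*(-19) = ((18 - (-1)*(30 - 9 + 135)/(3*3*(-11))) - 46)*(-19) = ((18 - (-1)*(-1)*156/(3*3*11)) - 46)*(-19) = ((18 - 1*52/33) - 46)*(-19) = ((18 - 52/33) - 46)*(-19) = (542/33 - 46)*(-19) = -976/33*(-19) = 18544/33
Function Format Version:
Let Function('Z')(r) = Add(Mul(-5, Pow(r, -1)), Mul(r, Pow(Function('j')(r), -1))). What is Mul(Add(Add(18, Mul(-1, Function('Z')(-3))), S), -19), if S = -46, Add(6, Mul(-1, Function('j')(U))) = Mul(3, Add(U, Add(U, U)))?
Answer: Rational(18544, 33) ≈ 561.94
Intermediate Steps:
Function('j')(U) = Add(6, Mul(-9, U)) (Function('j')(U) = Add(6, Mul(-1, Mul(3, Add(U, Add(U, U))))) = Add(6, Mul(-1, Mul(3, Add(U, Mul(2, U))))) = Add(6, Mul(-1, Mul(3, Mul(3, U)))) = Add(6, Mul(-1, Mul(9, U))) = Add(6, Mul(-9, U)))
Function('Z')(r) = Add(Mul(-5, Pow(r, -1)), Mul(r, Pow(Add(6, Mul(-9, r)), -1)))
Mul(Add(Add(18, Mul(-1, Function('Z')(-3))), S), -19) = Mul(Add(Add(18, Mul(-1, Mul(Rational(1, 3), Pow(-3, -1), Pow(Add(-2, Mul(3, -3)), -1), Add(30, Mul(-1, Pow(-3, 2)), Mul(-45, -3))))), -46), -19) = Mul(Add(Add(18, Mul(-1, Mul(Rational(1, 3), Rational(-1, 3), Pow(Add(-2, -9), -1), Add(30, Mul(-1, 9), 135)))), -46), -19) = Mul(Add(Add(18, Mul(-1, Mul(Rational(1, 3), Rational(-1, 3), Pow(-11, -1), Add(30, -9, 135)))), -46), -19) = Mul(Add(Add(18, Mul(-1, Mul(Rational(1, 3), Rational(-1, 3), Rational(-1, 11), 156))), -46), -19) = Mul(Add(Add(18, Mul(-1, Rational(52, 33))), -46), -19) = Mul(Add(Add(18, Rational(-52, 33)), -46), -19) = Mul(Add(Rational(542, 33), -46), -19) = Mul(Rational(-976, 33), -19) = Rational(18544, 33)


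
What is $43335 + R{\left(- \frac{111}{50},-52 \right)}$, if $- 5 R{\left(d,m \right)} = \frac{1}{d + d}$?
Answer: $\frac{4810190}{111} \approx 43335.0$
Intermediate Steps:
$R{\left(d,m \right)} = - \frac{1}{10 d}$ ($R{\left(d,m \right)} = - \frac{1}{5 \left(d + d\right)} = - \frac{1}{5 \cdot 2 d} = - \frac{\frac{1}{2} \frac{1}{d}}{5} = - \frac{1}{10 d}$)
$43335 + R{\left(- \frac{111}{50},-52 \right)} = 43335 - \frac{1}{10 \left(- \frac{111}{50}\right)} = 43335 - - \frac{5}{111} = 43335 + \frac{5}{111} = \frac{4810190}{111}$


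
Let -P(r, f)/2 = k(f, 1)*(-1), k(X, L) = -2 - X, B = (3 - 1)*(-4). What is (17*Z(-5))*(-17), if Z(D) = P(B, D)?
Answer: -1734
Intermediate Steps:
B = -8 (B = 2*(-4) = -8)
P(r, f) = -4 - 2*f (P(r, f) = -2*(-2 - f)*(-1) = -2*(2 + f) = -4 - 2*f)
Z(D) = -4 - 2*D
(17*Z(-5))*(-17) = (17*(-4 - 2*(-5)))*(-17) = (17*(-4 + 10))*(-17) = (17*6)*(-17) = 102*(-17) = -1734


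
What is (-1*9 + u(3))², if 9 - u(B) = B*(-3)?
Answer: 81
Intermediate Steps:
u(B) = 9 + 3*B (u(B) = 9 - B*(-3) = 9 - (-3)*B = 9 + 3*B)
(-1*9 + u(3))² = (-1*9 + (9 + 3*3))² = (-9 + (9 + 9))² = (-9 + 18)² = 9² = 81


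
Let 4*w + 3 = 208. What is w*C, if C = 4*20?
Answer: 4100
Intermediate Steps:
C = 80
w = 205/4 (w = -¾ + (¼)*208 = -¾ + 52 = 205/4 ≈ 51.250)
w*C = (205/4)*80 = 4100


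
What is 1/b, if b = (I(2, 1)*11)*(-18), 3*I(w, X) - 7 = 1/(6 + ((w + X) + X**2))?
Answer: -5/2343 ≈ -0.0021340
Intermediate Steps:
I(w, X) = 7/3 + 1/(3*(6 + X + w + X**2)) (I(w, X) = 7/3 + 1/(3*(6 + ((w + X) + X**2))) = 7/3 + 1/(3*(6 + ((X + w) + X**2))) = 7/3 + 1/(3*(6 + (X + w + X**2))) = 7/3 + 1/(3*(6 + X + w + X**2)))
b = -2343/5 (b = (((43 + 7*1 + 7*2 + 7*1**2)/(3*(6 + 1 + 2 + 1**2)))*11)*(-18) = (((43 + 7 + 14 + 7*1)/(3*(6 + 1 + 2 + 1)))*11)*(-18) = (((1/3)*(43 + 7 + 14 + 7)/10)*11)*(-18) = (((1/3)*(1/10)*71)*11)*(-18) = ((71/30)*11)*(-18) = (781/30)*(-18) = -2343/5 ≈ -468.60)
1/b = 1/(-2343/5) = -5/2343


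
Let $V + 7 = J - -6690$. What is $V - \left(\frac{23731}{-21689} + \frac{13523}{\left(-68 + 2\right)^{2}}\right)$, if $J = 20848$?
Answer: $\frac{2600864177693}{94477284} \approx 27529.0$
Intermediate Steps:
$V = 27531$ ($V = -7 + \left(20848 - -6690\right) = -7 + \left(20848 + 6690\right) = -7 + 27538 = 27531$)
$V - \left(\frac{23731}{-21689} + \frac{13523}{\left(-68 + 2\right)^{2}}\right) = 27531 - \left(\frac{23731}{-21689} + \frac{13523}{\left(-68 + 2\right)^{2}}\right) = 27531 - \left(23731 \left(- \frac{1}{21689}\right) + \frac{13523}{\left(-66\right)^{2}}\right) = 27531 - \left(- \frac{23731}{21689} + \frac{13523}{4356}\right) = 27531 - \frac{189928111}{94477284} = \frac{2600864177693}{94477284}$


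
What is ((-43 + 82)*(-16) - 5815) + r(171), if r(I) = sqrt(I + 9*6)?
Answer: -6424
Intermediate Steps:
r(I) = sqrt(54 + I) (r(I) = sqrt(I + 54) = sqrt(54 + I))
((-43 + 82)*(-16) - 5815) + r(171) = ((-43 + 82)*(-16) - 5815) + sqrt(54 + 171) = (39*(-16) - 5815) + sqrt(225) = (-624 - 5815) + 15 = -6439 + 15 = -6424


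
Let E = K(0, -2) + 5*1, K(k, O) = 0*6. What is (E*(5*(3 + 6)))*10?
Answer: 2250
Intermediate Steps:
K(k, O) = 0
E = 5 (E = 0 + 5*1 = 0 + 5 = 5)
(E*(5*(3 + 6)))*10 = (5*(5*(3 + 6)))*10 = (5*(5*9))*10 = (5*45)*10 = 225*10 = 2250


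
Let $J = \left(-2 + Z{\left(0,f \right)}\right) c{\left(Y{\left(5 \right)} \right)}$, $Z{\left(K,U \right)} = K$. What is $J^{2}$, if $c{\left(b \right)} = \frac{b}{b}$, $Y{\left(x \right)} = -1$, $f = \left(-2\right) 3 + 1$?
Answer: $4$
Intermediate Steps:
$f = -5$ ($f = -6 + 1 = -5$)
$c{\left(b \right)} = 1$
$J = -2$ ($J = \left(-2 + 0\right) 1 = \left(-2\right) 1 = -2$)
$J^{2} = \left(-2\right)^{2} = 4$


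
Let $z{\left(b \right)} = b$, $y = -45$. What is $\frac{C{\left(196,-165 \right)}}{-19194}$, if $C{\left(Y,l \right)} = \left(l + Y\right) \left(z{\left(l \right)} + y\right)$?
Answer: $\frac{155}{457} \approx 0.33917$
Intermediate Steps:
$C{\left(Y,l \right)} = \left(-45 + l\right) \left(Y + l\right)$ ($C{\left(Y,l \right)} = \left(l + Y\right) \left(l - 45\right) = \left(Y + l\right) \left(-45 + l\right) = \left(-45 + l\right) \left(Y + l\right)$)
$\frac{C{\left(196,-165 \right)}}{-19194} = \frac{\left(-165\right)^{2} - 8820 - -7425 + 196 \left(-165\right)}{-19194} = \left(27225 - 8820 + 7425 - 32340\right) \left(- \frac{1}{19194}\right) = \left(-6510\right) \left(- \frac{1}{19194}\right) = \frac{155}{457}$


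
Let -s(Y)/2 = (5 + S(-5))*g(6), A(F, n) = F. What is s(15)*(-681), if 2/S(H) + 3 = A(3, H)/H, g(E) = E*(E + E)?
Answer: 435840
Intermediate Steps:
g(E) = 2*E**2 (g(E) = E*(2*E) = 2*E**2)
S(H) = 2/(-3 + 3/H)
s(Y) = -640 (s(Y) = -2*(5 - 2*(-5)/(-3 + 3*(-5)))*2*6**2 = -2*(5 - 2*(-5)/(-3 - 15))*2*36 = -2*(5 - 2*(-5)/(-18))*72 = -2*(5 - 2*(-5)*(-1/18))*72 = -2*(5 - 5/9)*72 = -80*72/9 = -2*320 = -640)
s(15)*(-681) = -640*(-681) = 435840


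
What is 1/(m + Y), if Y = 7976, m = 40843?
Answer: 1/48819 ≈ 2.0484e-5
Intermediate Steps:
1/(m + Y) = 1/(40843 + 7976) = 1/48819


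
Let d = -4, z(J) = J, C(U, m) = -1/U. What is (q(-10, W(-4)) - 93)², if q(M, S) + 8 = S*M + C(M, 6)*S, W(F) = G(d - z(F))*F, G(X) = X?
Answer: 10201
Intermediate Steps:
W(F) = F*(-4 - F) (W(F) = (-4 - F)*F = F*(-4 - F))
q(M, S) = -8 + M*S - S/M (q(M, S) = -8 + (S*M + (-1/M)*S) = -8 + (M*S - S/M) = -8 + M*S - S/M)
(q(-10, W(-4)) - 93)² = ((-8 - (-10)*(-4)*(4 - 4) - 1*(-1*(-4)*(4 - 4))/(-10)) - 93)² = ((-8 - (-10)*(-4)*0 - 1*(-1*(-4)*0)*(-⅒)) - 93)² = ((-8 - 10*0 - 1*0*(-⅒)) - 93)² = ((-8 + 0 + 0) - 93)² = (-8 - 93)² = (-101)² = 10201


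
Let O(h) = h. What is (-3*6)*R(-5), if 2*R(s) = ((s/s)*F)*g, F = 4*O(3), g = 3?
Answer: -324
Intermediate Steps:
F = 12 (F = 4*3 = 12)
R(s) = 18 (R(s) = (((s/s)*12)*3)/2 = ((1*12)*3)/2 = (12*3)/2 = (1/2)*36 = 18)
(-3*6)*R(-5) = -3*6*18 = -18*18 = -324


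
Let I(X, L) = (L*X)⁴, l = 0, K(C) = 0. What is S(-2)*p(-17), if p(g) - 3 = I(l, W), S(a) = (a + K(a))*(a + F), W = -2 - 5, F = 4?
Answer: -12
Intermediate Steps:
W = -7
I(X, L) = L⁴*X⁴
S(a) = a*(4 + a) (S(a) = (a + 0)*(a + 4) = a*(4 + a))
p(g) = 3 (p(g) = 3 + (-7)⁴*0⁴ = 3 + 2401*0 = 3 + 0 = 3)
S(-2)*p(-17) = -2*(4 - 2)*3 = -2*2*3 = -4*3 = -12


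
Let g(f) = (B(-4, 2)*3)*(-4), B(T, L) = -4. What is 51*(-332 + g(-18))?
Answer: -14484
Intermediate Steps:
g(f) = 48 (g(f) = -4*3*(-4) = -12*(-4) = 48)
51*(-332 + g(-18)) = 51*(-332 + 48) = 51*(-284) = -14484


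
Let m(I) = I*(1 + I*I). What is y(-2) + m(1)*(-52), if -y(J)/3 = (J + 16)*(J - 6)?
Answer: 232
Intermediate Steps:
m(I) = I*(1 + I²)
y(J) = -3*(-6 + J)*(16 + J) (y(J) = -3*(J + 16)*(J - 6) = -3*(16 + J)*(-6 + J) = -3*(-6 + J)*(16 + J))
y(-2) + m(1)*(-52) = (288 - 30*(-2) - 3*(-2)²) + (1 + 1³)*(-52) = (288 + 60 - 3*4) + (1 + 1)*(-52) = (288 + 60 - 12) + 2*(-52) = 336 - 104 = 232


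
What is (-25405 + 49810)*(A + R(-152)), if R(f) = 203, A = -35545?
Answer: -862521510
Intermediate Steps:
(-25405 + 49810)*(A + R(-152)) = (-25405 + 49810)*(-35545 + 203) = 24405*(-35342) = -862521510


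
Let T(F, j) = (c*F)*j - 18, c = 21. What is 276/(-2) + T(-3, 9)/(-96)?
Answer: -4221/32 ≈ -131.91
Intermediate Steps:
T(F, j) = -18 + 21*F*j (T(F, j) = (21*F)*j - 18 = 21*F*j - 18 = -18 + 21*F*j)
276/(-2) + T(-3, 9)/(-96) = 276/(-2) + (-18 + 21*(-3)*9)/(-96) = 276*(-½) + (-18 - 567)*(-1/96) = -138 - 585*(-1/96) = -138 + 195/32 = -4221/32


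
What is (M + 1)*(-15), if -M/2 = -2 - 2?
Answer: -135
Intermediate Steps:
M = 8 (M = -2*(-2 - 2) = -2*(-4) = 8)
(M + 1)*(-15) = (8 + 1)*(-15) = 9*(-15) = -135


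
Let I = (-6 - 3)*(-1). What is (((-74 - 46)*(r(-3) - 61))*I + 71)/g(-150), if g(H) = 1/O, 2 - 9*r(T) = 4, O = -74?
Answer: -4898134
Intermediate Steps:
r(T) = -2/9 (r(T) = 2/9 - ⅑*4 = 2/9 - 4/9 = -2/9)
I = 9 (I = -9*(-1) = 9)
g(H) = -1/74 (g(H) = 1/(-74) = -1/74)
(((-74 - 46)*(r(-3) - 61))*I + 71)/g(-150) = (((-74 - 46)*(-2/9 - 61))*9 + 71)/(-1/74) = (-120*(-551/9)*9 + 71)*(-74) = ((22040/3)*9 + 71)*(-74) = (66120 + 71)*(-74) = 66191*(-74) = -4898134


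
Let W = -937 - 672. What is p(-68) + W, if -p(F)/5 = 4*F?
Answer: -249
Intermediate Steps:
W = -1609
p(F) = -20*F
p(-68) + W = -20*(-68) - 1609 = 1360 - 1609 = -249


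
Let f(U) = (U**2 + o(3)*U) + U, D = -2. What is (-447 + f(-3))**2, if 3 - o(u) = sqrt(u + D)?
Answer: 199809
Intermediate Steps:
o(u) = 3 - sqrt(-2 + u) (o(u) = 3 - sqrt(u - 2) = 3 - sqrt(-2 + u))
f(U) = U**2 + 3*U (f(U) = (U**2 + (3 - sqrt(-2 + 3))*U) + U = (U**2 + (3 - sqrt(1))*U) + U = (U**2 + (3 - 1*1)*U) + U = (U**2 + (3 - 1)*U) + U = (U**2 + 2*U) + U = U**2 + 3*U)
(-447 + f(-3))**2 = (-447 - 3*(3 - 3))**2 = (-447 - 3*0)**2 = (-447 + 0)**2 = (-447)**2 = 199809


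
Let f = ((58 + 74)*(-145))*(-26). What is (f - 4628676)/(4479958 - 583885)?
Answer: -459004/432897 ≈ -1.0603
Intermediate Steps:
f = 497640 (f = (132*(-145))*(-26) = -19140*(-26) = 497640)
(f - 4628676)/(4479958 - 583885) = (497640 - 4628676)/(4479958 - 583885) = -4131036/3896073 = -4131036*1/3896073 = -459004/432897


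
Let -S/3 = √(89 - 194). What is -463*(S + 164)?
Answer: -75932 + 1389*I*√105 ≈ -75932.0 + 14233.0*I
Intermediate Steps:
S = -3*I*√105 (S = -3*√(89 - 194) = -3*I*√105 ≈ -30.741*I)
-463*(S + 164) = -463*(-3*I*√105 + 164) = -463*(164 - 3*I*√105) = -75932 + 1389*I*√105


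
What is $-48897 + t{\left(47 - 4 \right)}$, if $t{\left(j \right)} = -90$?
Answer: $-48987$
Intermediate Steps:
$-48897 + t{\left(47 - 4 \right)} = -48897 - 90 = -48987$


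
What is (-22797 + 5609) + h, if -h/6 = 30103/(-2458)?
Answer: -21033743/1229 ≈ -17115.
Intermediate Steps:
h = 90309/1229 (h = -180618/(-2458) = -180618*(-1)/2458 = -6*(-30103/2458) = 90309/1229 ≈ 73.482)
(-22797 + 5609) + h = (-22797 + 5609) + 90309/1229 = -17188 + 90309/1229 = -21033743/1229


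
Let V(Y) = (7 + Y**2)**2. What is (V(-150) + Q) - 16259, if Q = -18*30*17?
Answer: 506539610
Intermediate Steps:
Q = -9180 (Q = -540*17 = -9180)
(V(-150) + Q) - 16259 = ((7 + (-150)**2)**2 - 9180) - 16259 = ((7 + 22500)**2 - 9180) - 16259 = (22507**2 - 9180) - 16259 = (506565049 - 9180) - 16259 = 506555869 - 16259 = 506539610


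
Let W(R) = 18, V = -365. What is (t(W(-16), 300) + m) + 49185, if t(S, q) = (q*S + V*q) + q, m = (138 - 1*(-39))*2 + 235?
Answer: -54026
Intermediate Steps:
m = 589 (m = (138 + 39)*2 + 235 = 177*2 + 235 = 354 + 235 = 589)
t(S, q) = -364*q + S*q (t(S, q) = (q*S - 365*q) + q = (S*q - 365*q) + q = (-365*q + S*q) + q = -364*q + S*q)
(t(W(-16), 300) + m) + 49185 = (300*(-364 + 18) + 589) + 49185 = (300*(-346) + 589) + 49185 = (-103800 + 589) + 49185 = -103211 + 49185 = -54026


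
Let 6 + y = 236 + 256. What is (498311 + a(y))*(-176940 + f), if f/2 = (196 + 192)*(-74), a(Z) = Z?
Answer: -116900060108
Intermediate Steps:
y = 486 (y = -6 + (236 + 256) = -6 + 492 = 486)
f = -57424 (f = 2*((196 + 192)*(-74)) = 2*(388*(-74)) = 2*(-28712) = -57424)
(498311 + a(y))*(-176940 + f) = (498311 + 486)*(-176940 - 57424) = 498797*(-234364) = -116900060108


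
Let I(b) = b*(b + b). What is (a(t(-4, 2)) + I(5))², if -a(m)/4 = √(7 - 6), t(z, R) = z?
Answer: 2116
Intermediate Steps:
I(b) = 2*b² (I(b) = b*(2*b) = 2*b²)
a(m) = -4 (a(m) = -4*√(7 - 6) = -4*√1 = -4*1 = -4)
(a(t(-4, 2)) + I(5))² = (-4 + 2*5²)² = (-4 + 2*25)² = (-4 + 50)² = 46² = 2116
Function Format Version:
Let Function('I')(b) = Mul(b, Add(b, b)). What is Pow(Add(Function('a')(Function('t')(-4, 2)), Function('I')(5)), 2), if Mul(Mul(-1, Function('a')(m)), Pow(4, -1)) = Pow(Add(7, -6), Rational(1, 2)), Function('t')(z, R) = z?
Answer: 2116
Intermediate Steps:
Function('I')(b) = Mul(2, Pow(b, 2)) (Function('I')(b) = Mul(b, Mul(2, b)) = Mul(2, Pow(b, 2)))
Function('a')(m) = -4 (Function('a')(m) = Mul(-4, Pow(Add(7, -6), Rational(1, 2))) = Mul(-4, Pow(1, Rational(1, 2))) = Mul(-4, 1) = -4)
Pow(Add(Function('a')(Function('t')(-4, 2)), Function('I')(5)), 2) = Pow(Add(-4, Mul(2, Pow(5, 2))), 2) = Pow(Add(-4, Mul(2, 25)), 2) = Pow(Add(-4, 50), 2) = Pow(46, 2) = 2116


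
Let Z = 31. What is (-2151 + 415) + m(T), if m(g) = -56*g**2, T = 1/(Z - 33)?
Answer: -1750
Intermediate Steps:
T = -1/2 (T = 1/(31 - 33) = 1/(-2) = -1/2 ≈ -0.50000)
(-2151 + 415) + m(T) = (-2151 + 415) - 56*(-1/2)**2 = -1736 - 56*1/4 = -1736 - 14 = -1750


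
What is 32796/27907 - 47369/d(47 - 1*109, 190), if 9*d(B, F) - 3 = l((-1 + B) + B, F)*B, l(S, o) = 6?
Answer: 1323271319/1144187 ≈ 1156.5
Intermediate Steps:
d(B, F) = ⅓ + 2*B/3 (d(B, F) = ⅓ + (6*B)/9 = ⅓ + 2*B/3)
32796/27907 - 47369/d(47 - 1*109, 190) = 32796/27907 - 47369/(⅓ + 2*(47 - 1*109)/3) = 32796*(1/27907) - 47369/(⅓ + 2*(47 - 109)/3) = 32796/27907 - 47369/(⅓ + (⅔)*(-62)) = 32796/27907 - 47369/(⅓ - 124/3) = 32796/27907 - 47369/(-41) = 32796/27907 - 47369*(-1/41) = 32796/27907 + 47369/41 = 1323271319/1144187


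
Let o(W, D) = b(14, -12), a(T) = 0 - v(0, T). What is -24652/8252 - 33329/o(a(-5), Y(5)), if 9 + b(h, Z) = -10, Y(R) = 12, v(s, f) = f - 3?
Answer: 68640630/39197 ≈ 1751.2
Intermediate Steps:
v(s, f) = -3 + f
a(T) = 3 - T (a(T) = 0 - (-3 + T) = 0 + (3 - T) = 3 - T)
b(h, Z) = -19 (b(h, Z) = -9 - 10 = -19)
o(W, D) = -19
-24652/8252 - 33329/o(a(-5), Y(5)) = -24652/8252 - 33329/(-19) = -24652*1/8252 - 33329*(-1/19) = -6163/2063 + 33329/19 = 68640630/39197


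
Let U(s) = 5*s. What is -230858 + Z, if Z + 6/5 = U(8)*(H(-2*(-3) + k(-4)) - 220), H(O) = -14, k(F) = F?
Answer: -1201096/5 ≈ -2.4022e+5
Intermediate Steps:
Z = -46806/5 (Z = -6/5 + (5*8)*(-14 - 220) = -6/5 + 40*(-234) = -6/5 - 9360 = -46806/5 ≈ -9361.2)
-230858 + Z = -230858 - 46806/5 = -1201096/5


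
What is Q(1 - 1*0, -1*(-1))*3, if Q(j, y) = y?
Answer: 3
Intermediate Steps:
Q(1 - 1*0, -1*(-1))*3 = -1*(-1)*3 = 1*3 = 3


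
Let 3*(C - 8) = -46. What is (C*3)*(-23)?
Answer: 506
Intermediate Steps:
C = -22/3 (C = 8 + (⅓)*(-46) = 8 - 46/3 = -22/3 ≈ -7.3333)
(C*3)*(-23) = -22/3*3*(-23) = -22*(-23) = 506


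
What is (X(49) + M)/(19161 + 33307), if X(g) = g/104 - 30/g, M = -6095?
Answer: -31060839/267376928 ≈ -0.11617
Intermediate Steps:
X(g) = -30/g + g/104 (X(g) = g*(1/104) - 30/g = g/104 - 30/g = -30/g + g/104)
(X(49) + M)/(19161 + 33307) = ((-30/49 + (1/104)*49) - 6095)/(19161 + 33307) = ((-30*1/49 + 49/104) - 6095)/52468 = ((-30/49 + 49/104) - 6095)*(1/52468) = (-719/5096 - 6095)*(1/52468) = -31060839/5096*1/52468 = -31060839/267376928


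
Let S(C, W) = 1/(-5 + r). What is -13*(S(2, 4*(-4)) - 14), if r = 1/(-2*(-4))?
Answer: 554/3 ≈ 184.67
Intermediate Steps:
r = ⅛ (r = 1/8 = ⅛ ≈ 0.12500)
S(C, W) = -8/39 (S(C, W) = 1/(-5 + ⅛) = 1/(-39/8) = -8/39)
-13*(S(2, 4*(-4)) - 14) = -13*(-8/39 - 14) = -13*(-554/39) = 554/3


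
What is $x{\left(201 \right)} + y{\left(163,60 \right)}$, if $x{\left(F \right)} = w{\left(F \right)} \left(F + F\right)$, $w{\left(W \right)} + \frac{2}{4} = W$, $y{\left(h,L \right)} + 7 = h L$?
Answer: $90374$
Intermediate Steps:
$y{\left(h,L \right)} = -7 + L h$ ($y{\left(h,L \right)} = -7 + h L = -7 + L h$)
$w{\left(W \right)} = - \frac{1}{2} + W$
$x{\left(F \right)} = 2 F \left(- \frac{1}{2} + F\right)$ ($x{\left(F \right)} = \left(- \frac{1}{2} + F\right) \left(F + F\right) = \left(- \frac{1}{2} + F\right) 2 F = 2 F \left(- \frac{1}{2} + F\right)$)
$x{\left(201 \right)} + y{\left(163,60 \right)} = 201 \left(-1 + 2 \cdot 201\right) + \left(-7 + 60 \cdot 163\right) = 201 \left(-1 + 402\right) + \left(-7 + 9780\right) = 201 \cdot 401 + 9773 = 80601 + 9773 = 90374$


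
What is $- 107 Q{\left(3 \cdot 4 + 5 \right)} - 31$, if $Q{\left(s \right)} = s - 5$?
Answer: $-1315$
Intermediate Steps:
$Q{\left(s \right)} = -5 + s$
$- 107 Q{\left(3 \cdot 4 + 5 \right)} - 31 = - 107 \left(-5 + \left(3 \cdot 4 + 5\right)\right) - 31 = - 107 \left(-5 + \left(12 + 5\right)\right) - 31 = - 107 \left(-5 + 17\right) - 31 = \left(-107\right) 12 - 31 = -1284 - 31 = -1315$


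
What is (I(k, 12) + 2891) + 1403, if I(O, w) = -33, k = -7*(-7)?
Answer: 4261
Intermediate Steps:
k = 49
(I(k, 12) + 2891) + 1403 = (-33 + 2891) + 1403 = 2858 + 1403 = 4261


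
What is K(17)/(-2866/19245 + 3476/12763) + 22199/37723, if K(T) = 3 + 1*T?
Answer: 92993219009819/571821492613 ≈ 162.63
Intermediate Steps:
K(T) = 3 + T
K(17)/(-2866/19245 + 3476/12763) + 22199/37723 = (3 + 17)/(-2866/19245 + 3476/12763) + 22199/37723 = 20/(-2866*1/19245 + 3476*(1/12763)) + 22199*(1/37723) = 20/(-2866/19245 + 3476/12763) + 22199/37723 = 20/(30316862/245623935) + 22199/37723 = 20*(245623935/30316862) + 22199/37723 = 2456239350/15158431 + 22199/37723 = 92993219009819/571821492613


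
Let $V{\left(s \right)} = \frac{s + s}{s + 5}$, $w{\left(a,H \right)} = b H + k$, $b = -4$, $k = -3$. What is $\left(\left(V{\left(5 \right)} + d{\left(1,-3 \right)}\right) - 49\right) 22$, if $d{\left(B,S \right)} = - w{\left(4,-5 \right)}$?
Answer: $-1430$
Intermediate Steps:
$w{\left(a,H \right)} = -3 - 4 H$ ($w{\left(a,H \right)} = - 4 H - 3 = -3 - 4 H$)
$V{\left(s \right)} = \frac{2 s}{5 + s}$
$d{\left(B,S \right)} = -17$ ($d{\left(B,S \right)} = - (-3 - -20) = - (-3 + 20) = \left(-1\right) 17 = -17$)
$\left(\left(V{\left(5 \right)} + d{\left(1,-3 \right)}\right) - 49\right) 22 = \left(\left(2 \cdot 5 \frac{1}{5 + 5} - 17\right) - 49\right) 22 = \left(\left(2 \cdot 5 \cdot \frac{1}{10} - 17\right) - 49\right) 22 = \left(\left(1 - 17\right) - 49\right) 22 = \left(-16 - 49\right) 22 = \left(-65\right) 22 = -1430$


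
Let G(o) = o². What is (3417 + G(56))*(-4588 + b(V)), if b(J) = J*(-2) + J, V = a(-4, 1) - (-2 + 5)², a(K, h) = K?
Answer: -29979975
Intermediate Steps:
V = -13 (V = -4 - (-2 + 5)² = -4 - 1*3² = -4 - 1*9 = -4 - 9 = -13)
b(J) = -J (b(J) = -2*J + J = -J)
(3417 + G(56))*(-4588 + b(V)) = (3417 + 56²)*(-4588 - 1*(-13)) = (3417 + 3136)*(-4588 + 13) = 6553*(-4575) = -29979975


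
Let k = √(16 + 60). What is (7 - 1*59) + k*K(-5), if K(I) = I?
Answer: -52 - 10*√19 ≈ -95.589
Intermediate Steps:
k = 2*√19 (k = √76 = 2*√19 ≈ 8.7178)
(7 - 1*59) + k*K(-5) = (7 - 1*59) + (2*√19)*(-5) = (7 - 59) - 10*√19 = -52 - 10*√19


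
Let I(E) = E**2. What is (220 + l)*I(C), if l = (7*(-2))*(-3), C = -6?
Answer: 9432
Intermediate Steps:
l = 42 (l = -14*(-3) = 42)
(220 + l)*I(C) = (220 + 42)*(-6)**2 = 262*36 = 9432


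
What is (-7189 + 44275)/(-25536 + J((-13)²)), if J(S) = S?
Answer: -37086/25367 ≈ -1.4620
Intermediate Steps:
(-7189 + 44275)/(-25536 + J((-13)²)) = (-7189 + 44275)/(-25536 + (-13)²) = 37086/(-25536 + 169) = 37086/(-25367) = 37086*(-1/25367) = -37086/25367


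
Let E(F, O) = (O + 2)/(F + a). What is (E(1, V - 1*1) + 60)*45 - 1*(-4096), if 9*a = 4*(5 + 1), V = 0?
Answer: 74891/11 ≈ 6808.3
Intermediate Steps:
a = 8/3 (a = (4*(5 + 1))/9 = (4*6)/9 = (⅑)*24 = 8/3 ≈ 2.6667)
E(F, O) = (2 + O)/(8/3 + F) (E(F, O) = (O + 2)/(F + 8/3) = (2 + O)/(8/3 + F))
(E(1, V - 1*1) + 60)*45 - 1*(-4096) = (3*(2 + (0 - 1*1))/(8 + 3*1) + 60)*45 - 1*(-4096) = (3*(2 + (0 - 1))/(8 + 3) + 60)*45 + 4096 = (3*(2 - 1)/11 + 60)*45 + 4096 = (3*(1/11)*1 + 60)*45 + 4096 = (3/11 + 60)*45 + 4096 = (663/11)*45 + 4096 = 29835/11 + 4096 = 74891/11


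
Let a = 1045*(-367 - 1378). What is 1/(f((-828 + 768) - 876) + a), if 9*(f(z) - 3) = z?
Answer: -1/1823626 ≈ -5.4836e-7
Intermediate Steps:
a = -1823525 (a = 1045*(-1745) = -1823525)
f(z) = 3 + z/9
1/(f((-828 + 768) - 876) + a) = 1/((3 + ((-828 + 768) - 876)/9) - 1823525) = 1/((3 + (-60 - 876)/9) - 1823525) = 1/((3 + (⅑)*(-936)) - 1823525) = 1/((3 - 104) - 1823525) = 1/(-101 - 1823525) = 1/(-1823626) = -1/1823626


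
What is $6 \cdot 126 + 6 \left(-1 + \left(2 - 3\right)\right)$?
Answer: $744$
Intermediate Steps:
$6 \cdot 126 + 6 \left(-1 + \left(2 - 3\right)\right) = 756 + 6 \left(-1 + \left(2 - 3\right)\right) = 756 + 6 \left(-1 - 1\right) = 756 + 6 \left(-2\right) = 756 - 12 = 744$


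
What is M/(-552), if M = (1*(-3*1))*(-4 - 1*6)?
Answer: -5/92 ≈ -0.054348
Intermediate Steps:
M = 30 (M = (1*(-3))*(-4 - 6) = -3*(-10) = 30)
M/(-552) = 30/(-552) = 30*(-1/552) = -5/92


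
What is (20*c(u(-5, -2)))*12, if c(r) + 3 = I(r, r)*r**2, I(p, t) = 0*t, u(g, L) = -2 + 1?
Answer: -720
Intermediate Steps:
u(g, L) = -1
I(p, t) = 0
c(r) = -3 (c(r) = -3 + 0*r**2 = -3 + 0 = -3)
(20*c(u(-5, -2)))*12 = (20*(-3))*12 = -60*12 = -720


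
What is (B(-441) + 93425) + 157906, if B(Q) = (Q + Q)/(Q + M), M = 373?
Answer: 8545695/34 ≈ 2.5134e+5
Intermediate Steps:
B(Q) = 2*Q/(373 + Q) (B(Q) = (Q + Q)/(Q + 373) = (2*Q)/(373 + Q) = 2*Q/(373 + Q))
(B(-441) + 93425) + 157906 = (2*(-441)/(373 - 441) + 93425) + 157906 = (2*(-441)/(-68) + 93425) + 157906 = (2*(-441)*(-1/68) + 93425) + 157906 = (441/34 + 93425) + 157906 = 3176891/34 + 157906 = 8545695/34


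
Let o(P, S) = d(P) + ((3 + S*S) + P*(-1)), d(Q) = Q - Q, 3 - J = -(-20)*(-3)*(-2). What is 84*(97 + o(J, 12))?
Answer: 30324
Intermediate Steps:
J = -117 (J = 3 - (-(-20)*(-3))*(-2) = 3 - (-5*12)*(-2) = 3 - (-60)*(-2) = 3 - 1*120 = 3 - 120 = -117)
d(Q) = 0
o(P, S) = 3 + S² - P (o(P, S) = 0 + ((3 + S*S) + P*(-1)) = 0 + ((3 + S²) - P) = 0 + (3 + S² - P) = 3 + S² - P)
84*(97 + o(J, 12)) = 84*(97 + (3 + 12² - 1*(-117))) = 84*(97 + (3 + 144 + 117)) = 84*(97 + 264) = 84*361 = 30324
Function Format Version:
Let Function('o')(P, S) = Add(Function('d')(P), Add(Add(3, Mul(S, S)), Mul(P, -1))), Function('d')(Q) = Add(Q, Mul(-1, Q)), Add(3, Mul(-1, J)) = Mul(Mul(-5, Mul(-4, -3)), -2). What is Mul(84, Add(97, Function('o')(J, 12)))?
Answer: 30324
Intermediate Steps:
J = -117 (J = Add(3, Mul(-1, Mul(Mul(-5, Mul(-4, -3)), -2))) = Add(3, Mul(-1, Mul(Mul(-5, 12), -2))) = Add(3, Mul(-1, Mul(-60, -2))) = Add(3, Mul(-1, 120)) = Add(3, -120) = -117)
Function('d')(Q) = 0
Function('o')(P, S) = Add(3, Pow(S, 2), Mul(-1, P)) (Function('o')(P, S) = Add(0, Add(Add(3, Mul(S, S)), Mul(P, -1))) = Add(0, Add(Add(3, Pow(S, 2)), Mul(-1, P))) = Add(0, Add(3, Pow(S, 2), Mul(-1, P))) = Add(3, Pow(S, 2), Mul(-1, P)))
Mul(84, Add(97, Function('o')(J, 12))) = Mul(84, Add(97, Add(3, Pow(12, 2), Mul(-1, -117)))) = Mul(84, Add(97, Add(3, 144, 117))) = Mul(84, Add(97, 264)) = Mul(84, 361) = 30324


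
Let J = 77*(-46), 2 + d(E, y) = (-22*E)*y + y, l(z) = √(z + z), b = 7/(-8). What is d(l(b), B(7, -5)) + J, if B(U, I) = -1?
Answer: -3545 + 11*I*√7 ≈ -3545.0 + 29.103*I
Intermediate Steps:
b = -7/8 (b = 7*(-⅛) = -7/8 ≈ -0.87500)
l(z) = √2*√z (l(z) = √(2*z) = √2*√z)
d(E, y) = -2 + y - 22*E*y (d(E, y) = -2 + ((-22*E)*y + y) = -2 + (-22*E*y + y) = -2 + (y - 22*E*y) = -2 + y - 22*E*y)
J = -3542
d(l(b), B(7, -5)) + J = (-2 - 1 - 22*√2*√(-7/8)*(-1)) - 3542 = (-2 - 1 - 22*√2*(I*√14/4)*(-1)) - 3542 = (-2 - 1 - 22*I*√7/2*(-1)) - 3542 = (-2 - 1 + 11*I*√7) - 3542 = (-3 + 11*I*√7) - 3542 = -3545 + 11*I*√7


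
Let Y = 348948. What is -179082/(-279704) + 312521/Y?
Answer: 4684489985/3050067231 ≈ 1.5359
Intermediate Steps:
-179082/(-279704) + 312521/Y = -179082/(-279704) + 312521/348948 = -179082*(-1/279704) + 312521*(1/348948) = 89541/139852 + 312521/348948 = 4684489985/3050067231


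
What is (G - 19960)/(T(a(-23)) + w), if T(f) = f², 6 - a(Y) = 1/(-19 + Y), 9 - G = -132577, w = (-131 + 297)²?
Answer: 198672264/48672793 ≈ 4.0818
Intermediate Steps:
w = 27556 (w = 166² = 27556)
G = 132586 (G = 9 - 1*(-132577) = 9 + 132577 = 132586)
a(Y) = 6 - 1/(-19 + Y)
(G - 19960)/(T(a(-23)) + w) = (132586 - 19960)/(((-115 + 6*(-23))/(-19 - 23))² + 27556) = 112626/(((-115 - 138)/(-42))² + 27556) = 112626/((-1/42*(-253))² + 27556) = 112626/((253/42)² + 27556) = 112626/(64009/1764 + 27556) = 112626/(48672793/1764) = 112626*(1764/48672793) = 198672264/48672793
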